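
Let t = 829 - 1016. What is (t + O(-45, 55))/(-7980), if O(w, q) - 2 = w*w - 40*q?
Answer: 6/133 ≈ 0.045113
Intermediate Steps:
O(w, q) = 2 + w**2 - 40*q (O(w, q) = 2 + (w*w - 40*q) = 2 + (w**2 - 40*q) = 2 + w**2 - 40*q)
t = -187
(t + O(-45, 55))/(-7980) = (-187 + (2 + (-45)**2 - 40*55))/(-7980) = (-187 + (2 + 2025 - 2200))*(-1/7980) = (-187 - 173)*(-1/7980) = -360*(-1/7980) = 6/133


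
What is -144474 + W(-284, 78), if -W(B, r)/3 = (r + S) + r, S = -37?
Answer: -144831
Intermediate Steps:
W(B, r) = 111 - 6*r (W(B, r) = -3*((r - 37) + r) = -3*((-37 + r) + r) = -3*(-37 + 2*r) = 111 - 6*r)
-144474 + W(-284, 78) = -144474 + (111 - 6*78) = -144474 + (111 - 468) = -144474 - 357 = -144831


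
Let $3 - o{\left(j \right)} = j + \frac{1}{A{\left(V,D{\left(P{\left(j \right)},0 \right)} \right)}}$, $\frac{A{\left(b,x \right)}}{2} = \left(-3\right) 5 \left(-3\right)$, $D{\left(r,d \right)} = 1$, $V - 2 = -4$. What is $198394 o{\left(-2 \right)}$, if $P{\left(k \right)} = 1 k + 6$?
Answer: $\frac{44539453}{45} \approx 9.8977 \cdot 10^{5}$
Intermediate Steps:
$V = -2$ ($V = 2 - 4 = -2$)
$P{\left(k \right)} = 6 + k$ ($P{\left(k \right)} = k + 6 = 6 + k$)
$A{\left(b,x \right)} = 90$ ($A{\left(b,x \right)} = 2 \left(-3\right) 5 \left(-3\right) = 2 \left(\left(-15\right) \left(-3\right)\right) = 2 \cdot 45 = 90$)
$o{\left(j \right)} = \frac{269}{90} - j$ ($o{\left(j \right)} = 3 - \left(j + \frac{1}{90}\right) = 3 - \left(\frac{1}{90} + j\right) = \frac{269}{90} - j$)
$198394 o{\left(-2 \right)} = 198394 \left(\frac{269}{90} - -2\right) = 198394 \left(\frac{269}{90} + 2\right) = 198394 \cdot \frac{449}{90} = \frac{44539453}{45}$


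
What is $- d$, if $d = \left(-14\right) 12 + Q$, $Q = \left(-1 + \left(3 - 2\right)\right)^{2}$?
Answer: $168$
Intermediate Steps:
$Q = 0$ ($Q = \left(-1 + \left(3 - 2\right)\right)^{2} = \left(-1 + 1\right)^{2} = 0^{2} = 0$)
$d = -168$ ($d = \left(-14\right) 12 + 0 = -168 + 0 = -168$)
$- d = \left(-1\right) \left(-168\right) = 168$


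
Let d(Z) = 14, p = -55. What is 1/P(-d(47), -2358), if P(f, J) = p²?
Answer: 1/3025 ≈ 0.00033058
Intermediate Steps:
P(f, J) = 3025 (P(f, J) = (-55)² = 3025)
1/P(-d(47), -2358) = 1/3025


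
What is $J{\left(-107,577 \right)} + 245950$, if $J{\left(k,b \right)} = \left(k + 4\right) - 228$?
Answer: $245619$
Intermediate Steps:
$J{\left(k,b \right)} = -224 + k$ ($J{\left(k,b \right)} = \left(4 + k\right) - 228 = -224 + k$)
$J{\left(-107,577 \right)} + 245950 = \left(-224 - 107\right) + 245950 = -331 + 245950 = 245619$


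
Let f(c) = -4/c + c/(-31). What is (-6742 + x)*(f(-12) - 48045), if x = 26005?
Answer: -28689785678/31 ≈ -9.2548e+8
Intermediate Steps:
f(c) = -4/c - c/31 (f(c) = -4/c + c*(-1/31) = -4/c - c/31)
(-6742 + x)*(f(-12) - 48045) = (-6742 + 26005)*((-4/(-12) - 1/31*(-12)) - 48045) = 19263*((-4*(-1/12) + 12/31) - 48045) = 19263*((⅓ + 12/31) - 48045) = 19263*(67/93 - 48045) = 19263*(-4468118/93) = -28689785678/31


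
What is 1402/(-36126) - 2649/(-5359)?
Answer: 44092228/96799617 ≈ 0.45550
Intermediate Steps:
1402/(-36126) - 2649/(-5359) = 1402*(-1/36126) - 2649*(-1/5359) = -701/18063 + 2649/5359 = 44092228/96799617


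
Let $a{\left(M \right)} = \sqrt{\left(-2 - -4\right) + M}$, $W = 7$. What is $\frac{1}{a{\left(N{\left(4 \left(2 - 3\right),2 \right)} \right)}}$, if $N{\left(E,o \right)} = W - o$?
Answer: $\frac{\sqrt{7}}{7} \approx 0.37796$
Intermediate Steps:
$N{\left(E,o \right)} = 7 - o$
$a{\left(M \right)} = \sqrt{2 + M}$ ($a{\left(M \right)} = \sqrt{\left(-2 + 4\right) + M} = \sqrt{2 + M}$)
$\frac{1}{a{\left(N{\left(4 \left(2 - 3\right),2 \right)} \right)}} = \frac{1}{\sqrt{2 + \left(7 - 2\right)}} = \frac{1}{\sqrt{2 + 5}} = \frac{1}{\sqrt{7}} = \frac{\sqrt{7}}{7}$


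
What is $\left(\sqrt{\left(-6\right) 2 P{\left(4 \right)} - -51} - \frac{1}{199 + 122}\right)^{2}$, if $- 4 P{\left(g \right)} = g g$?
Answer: $\frac{10201060}{103041} - \frac{2 \sqrt{11}}{107} \approx 98.938$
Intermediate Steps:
$P{\left(g \right)} = - \frac{g^{2}}{4}$ ($P{\left(g \right)} = - \frac{g g}{4} = - \frac{g^{2}}{4}$)
$\left(\sqrt{\left(-6\right) 2 P{\left(4 \right)} - -51} - \frac{1}{199 + 122}\right)^{2} = \left(\sqrt{\left(-6\right) 2 \left(- \frac{4^{2}}{4}\right) - -51} - \frac{1}{199 + 122}\right)^{2} = \left(\sqrt{- 12 \left(\left(- \frac{1}{4}\right) 16\right) + \left(-68 + 119\right)} - \frac{1}{321}\right)^{2} = \left(\sqrt{\left(-12\right) \left(-4\right) + 51} - \frac{1}{321}\right)^{2} = \left(\sqrt{48 + 51} - \frac{1}{321}\right)^{2} = \left(\sqrt{99} - \frac{1}{321}\right)^{2} = \left(3 \sqrt{11} - \frac{1}{321}\right)^{2} = \left(- \frac{1}{321} + 3 \sqrt{11}\right)^{2}$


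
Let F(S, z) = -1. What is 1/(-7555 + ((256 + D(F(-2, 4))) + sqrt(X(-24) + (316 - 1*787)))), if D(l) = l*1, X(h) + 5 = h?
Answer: -73/532905 - I*sqrt(5)/5329050 ≈ -0.00013698 - 4.196e-7*I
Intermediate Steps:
X(h) = -5 + h
D(l) = l
1/(-7555 + ((256 + D(F(-2, 4))) + sqrt(X(-24) + (316 - 1*787)))) = 1/(-7555 + ((256 - 1) + sqrt((-5 - 24) + (316 - 1*787)))) = 1/(-7555 + (255 + sqrt(-29 + (316 - 787)))) = 1/(-7555 + (255 + sqrt(-29 - 471))) = 1/(-7555 + (255 + sqrt(-500))) = 1/(-7555 + (255 + 10*I*sqrt(5))) = 1/(-7300 + 10*I*sqrt(5))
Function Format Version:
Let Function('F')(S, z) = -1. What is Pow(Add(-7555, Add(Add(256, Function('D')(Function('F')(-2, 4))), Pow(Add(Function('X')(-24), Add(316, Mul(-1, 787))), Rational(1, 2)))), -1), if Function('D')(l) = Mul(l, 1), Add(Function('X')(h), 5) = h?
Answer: Add(Rational(-73, 532905), Mul(Rational(-1, 5329050), I, Pow(5, Rational(1, 2)))) ≈ Add(-0.00013698, Mul(-4.1960e-7, I))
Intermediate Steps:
Function('X')(h) = Add(-5, h)
Function('D')(l) = l
Pow(Add(-7555, Add(Add(256, Function('D')(Function('F')(-2, 4))), Pow(Add(Function('X')(-24), Add(316, Mul(-1, 787))), Rational(1, 2)))), -1) = Pow(Add(-7555, Add(Add(256, -1), Pow(Add(Add(-5, -24), Add(316, Mul(-1, 787))), Rational(1, 2)))), -1) = Pow(Add(-7555, Add(255, Pow(Add(-29, Add(316, -787)), Rational(1, 2)))), -1) = Pow(Add(-7555, Add(255, Pow(Add(-29, -471), Rational(1, 2)))), -1) = Pow(Add(-7555, Add(255, Pow(-500, Rational(1, 2)))), -1) = Pow(Add(-7555, Add(255, Mul(10, I, Pow(5, Rational(1, 2))))), -1) = Pow(Add(-7300, Mul(10, I, Pow(5, Rational(1, 2)))), -1)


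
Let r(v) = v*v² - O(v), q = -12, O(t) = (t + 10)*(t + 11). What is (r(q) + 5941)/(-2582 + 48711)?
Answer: 4211/46129 ≈ 0.091287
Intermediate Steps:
O(t) = (10 + t)*(11 + t)
r(v) = -110 + v³ - v² - 21*v (r(v) = v*v² - (110 + v² + 21*v) = v³ + (-110 - v² - 21*v) = -110 + v³ - v² - 21*v)
(r(q) + 5941)/(-2582 + 48711) = ((-110 + (-12)³ - 1*(-12)² - 21*(-12)) + 5941)/(-2582 + 48711) = ((-110 - 1728 - 1*144 + 252) + 5941)/46129 = ((-110 - 1728 - 144 + 252) + 5941)*(1/46129) = (-1730 + 5941)*(1/46129) = 4211*(1/46129) = 4211/46129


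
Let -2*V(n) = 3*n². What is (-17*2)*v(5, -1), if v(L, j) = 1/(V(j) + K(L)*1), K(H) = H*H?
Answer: -68/47 ≈ -1.4468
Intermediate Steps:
K(H) = H²
V(n) = -3*n²/2
v(L, j) = 1/(L² - 3*j²/2) (v(L, j) = 1/(-3*j²/2 + L²*1) = 1/(-3*j²/2 + L²) = 1/(L² - 3*j²/2))
(-17*2)*v(5, -1) = (-17*2)*(2/(-3*(-1)² + 2*5²)) = -68/(-3*1 + 2*25) = -68/(-3 + 50) = -68/47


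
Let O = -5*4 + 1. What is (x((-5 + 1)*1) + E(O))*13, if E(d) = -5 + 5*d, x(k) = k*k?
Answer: -1092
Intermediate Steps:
x(k) = k²
O = -19 (O = -20 + 1 = -19)
(x((-5 + 1)*1) + E(O))*13 = (((-5 + 1)*1)² + (-5 + 5*(-19)))*13 = ((-4*1)² + (-5 - 95))*13 = ((-4)² - 100)*13 = (16 - 100)*13 = -84*13 = -1092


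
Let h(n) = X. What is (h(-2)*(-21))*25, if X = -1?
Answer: 525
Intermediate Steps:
h(n) = -1
(h(-2)*(-21))*25 = -1*(-21)*25 = 21*25 = 525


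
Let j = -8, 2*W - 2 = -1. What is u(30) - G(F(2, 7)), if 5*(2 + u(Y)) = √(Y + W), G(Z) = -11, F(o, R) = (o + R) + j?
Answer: 9 + √122/10 ≈ 10.105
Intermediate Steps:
W = ½ (W = 1 + (½)*(-1) = 1 - ½ = ½ ≈ 0.50000)
F(o, R) = -8 + R + o (F(o, R) = (o + R) - 8 = (R + o) - 8 = -8 + R + o)
u(Y) = -2 + √(½ + Y)/5 (u(Y) = -2 + √(Y + ½)/5 = -2 + √(½ + Y)/5)
u(30) - G(F(2, 7)) = (-2 + √(2 + 4*30)/10) - 1*(-11) = (-2 + √(2 + 120)/10) + 11 = (-2 + √122/10) + 11 = 9 + √122/10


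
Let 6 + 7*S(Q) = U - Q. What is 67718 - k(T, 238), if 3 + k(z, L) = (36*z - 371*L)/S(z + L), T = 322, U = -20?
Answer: 19573782/293 ≈ 66805.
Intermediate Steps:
S(Q) = -26/7 - Q/7 (S(Q) = -6/7 + (-20 - Q)/7 = -6/7 + (-20/7 - Q/7) = -26/7 - Q/7)
k(z, L) = -3 + (-371*L + 36*z)/(-26/7 - L/7 - z/7) (k(z, L) = -3 + (36*z - 371*L)/(-26/7 - (z + L)/7) = -3 + (-371*L + 36*z)/(-26/7 - (L + z)/7) = -3 + (-371*L + 36*z)/(-26/7 + (-L/7 - z/7)) = -3 + (-371*L + 36*z)/(-26/7 - L/7 - z/7))
67718 - k(T, 238) = 67718 - (-78 - 255*322 + 2594*238)/(26 + 238 + 322) = 67718 - (-78 - 82110 + 617372)/586 = 67718 - 535184/586 = 67718 - 1*267592/293 = 67718 - 267592/293 = 19573782/293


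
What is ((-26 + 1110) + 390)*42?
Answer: 61908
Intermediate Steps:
((-26 + 1110) + 390)*42 = (1084 + 390)*42 = 1474*42 = 61908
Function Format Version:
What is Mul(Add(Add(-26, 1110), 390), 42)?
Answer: 61908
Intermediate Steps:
Mul(Add(Add(-26, 1110), 390), 42) = Mul(Add(1084, 390), 42) = Mul(1474, 42) = 61908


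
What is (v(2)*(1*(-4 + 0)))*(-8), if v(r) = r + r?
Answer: 128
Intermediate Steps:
v(r) = 2*r
(v(2)*(1*(-4 + 0)))*(-8) = ((2*2)*(1*(-4 + 0)))*(-8) = (4*(1*(-4)))*(-8) = (4*(-4))*(-8) = -16*(-8) = 128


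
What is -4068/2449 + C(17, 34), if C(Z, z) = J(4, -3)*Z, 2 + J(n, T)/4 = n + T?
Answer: -170600/2449 ≈ -69.661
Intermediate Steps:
J(n, T) = -8 + 4*T + 4*n (J(n, T) = -8 + 4*(n + T) = -8 + 4*(T + n) = -8 + (4*T + 4*n) = -8 + 4*T + 4*n)
C(Z, z) = -4*Z (C(Z, z) = (-8 + 4*(-3) + 4*4)*Z = (-8 - 12 + 16)*Z = -4*Z)
-4068/2449 + C(17, 34) = -4068/2449 - 4*17 = -4068*1/2449 - 68 = -4068/2449 - 68 = -170600/2449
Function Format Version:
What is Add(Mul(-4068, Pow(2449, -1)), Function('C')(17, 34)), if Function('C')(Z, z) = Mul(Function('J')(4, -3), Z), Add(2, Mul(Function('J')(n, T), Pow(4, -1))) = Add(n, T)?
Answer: Rational(-170600, 2449) ≈ -69.661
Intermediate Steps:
Function('J')(n, T) = Add(-8, Mul(4, T), Mul(4, n)) (Function('J')(n, T) = Add(-8, Mul(4, Add(n, T))) = Add(-8, Mul(4, Add(T, n))) = Add(-8, Add(Mul(4, T), Mul(4, n))) = Add(-8, Mul(4, T), Mul(4, n)))
Function('C')(Z, z) = Mul(-4, Z) (Function('C')(Z, z) = Mul(Add(-8, Mul(4, -3), Mul(4, 4)), Z) = Mul(Add(-8, -12, 16), Z) = Mul(-4, Z))
Add(Mul(-4068, Pow(2449, -1)), Function('C')(17, 34)) = Add(Mul(-4068, Pow(2449, -1)), Mul(-4, 17)) = Add(Mul(-4068, Rational(1, 2449)), -68) = Add(Rational(-4068, 2449), -68) = Rational(-170600, 2449)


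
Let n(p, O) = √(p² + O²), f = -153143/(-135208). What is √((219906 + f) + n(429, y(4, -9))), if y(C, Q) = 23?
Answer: √(1005041747782982 + 4570300816*√184570)/67604 ≈ 469.40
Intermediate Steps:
f = 153143/135208 (f = -153143*(-1/135208) = 153143/135208 ≈ 1.1326)
n(p, O) = √(O² + p²)
√((219906 + f) + n(429, y(4, -9))) = √((219906 + 153143/135208) + √(23² + 429²)) = √(29733203591/135208 + √(529 + 184041)) = √(29733203591/135208 + √184570)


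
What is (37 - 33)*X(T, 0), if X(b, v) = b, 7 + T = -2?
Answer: -36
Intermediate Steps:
T = -9 (T = -7 - 2 = -9)
(37 - 33)*X(T, 0) = (37 - 33)*(-9) = 4*(-9) = -36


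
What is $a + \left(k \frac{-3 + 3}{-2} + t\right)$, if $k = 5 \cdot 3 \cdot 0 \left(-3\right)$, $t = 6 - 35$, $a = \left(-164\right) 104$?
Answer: $-17085$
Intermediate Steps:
$a = -17056$
$t = -29$ ($t = 6 - 35 = -29$)
$k = 0$ ($k = 5 \cdot 3 \cdot 0 = 5 \cdot 0 = 0$)
$a + \left(k \frac{-3 + 3}{-2} + t\right) = -17056 - \left(29 + 0 \frac{-3 + 3}{-2}\right) = -17056 - \left(29 + 0 \left(\left(- \frac{1}{2}\right) 0\right)\right) = -17056 + \left(0 \cdot 0 - 29\right) = -17056 + \left(0 - 29\right) = -17056 - 29 = -17085$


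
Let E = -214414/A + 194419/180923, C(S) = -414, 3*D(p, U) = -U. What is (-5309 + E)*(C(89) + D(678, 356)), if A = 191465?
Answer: 293884295938820116/103921266585 ≈ 2.8280e+6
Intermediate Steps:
D(p, U) = -U/3 (D(p, U) = (-U)/3 = -U/3)
E = -1567990287/34640422195 (E = -214414/191465 + 194419/180923 = -1567990287/34640422195 ≈ -0.045265)
(-5309 + E)*(C(89) + D(678, 356)) = (-5309 - 1567990287/34640422195)*(-414 - 1/3*356) = -183907569423542*(-414 - 356/3)/34640422195 = -183907569423542/34640422195*(-1598/3) = 293884295938820116/103921266585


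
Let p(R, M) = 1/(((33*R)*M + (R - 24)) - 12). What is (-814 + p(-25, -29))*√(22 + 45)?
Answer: -19425295*√67/23864 ≈ -6662.9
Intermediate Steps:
p(R, M) = 1/(-36 + R + 33*M*R) (p(R, M) = 1/((33*M*R + (-24 + R)) - 12) = 1/((-24 + R + 33*M*R) - 12) = 1/(-36 + R + 33*M*R))
(-814 + p(-25, -29))*√(22 + 45) = (-814 + 1/(-36 - 25 + 33*(-29)*(-25)))*√(22 + 45) = (-814 + 1/(-36 - 25 + 23925))*√67 = (-814 + 1/23864)*√67 = -19425295*√67/23864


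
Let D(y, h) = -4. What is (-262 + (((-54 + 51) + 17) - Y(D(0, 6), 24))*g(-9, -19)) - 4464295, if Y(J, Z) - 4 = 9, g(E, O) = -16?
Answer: -4464573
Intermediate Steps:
Y(J, Z) = 13 (Y(J, Z) = 4 + 9 = 13)
(-262 + (((-54 + 51) + 17) - Y(D(0, 6), 24))*g(-9, -19)) - 4464295 = (-262 + (((-54 + 51) + 17) - 1*13)*(-16)) - 4464295 = (-262 + ((-3 + 17) - 13)*(-16)) - 4464295 = (-262 + (14 - 13)*(-16)) - 4464295 = (-262 + 1*(-16)) - 4464295 = (-262 - 16) - 4464295 = -278 - 4464295 = -4464573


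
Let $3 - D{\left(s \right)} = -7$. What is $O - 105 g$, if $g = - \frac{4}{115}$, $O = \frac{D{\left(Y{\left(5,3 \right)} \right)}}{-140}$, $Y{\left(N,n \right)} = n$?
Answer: $\frac{1153}{322} \approx 3.5807$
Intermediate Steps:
$D{\left(s \right)} = 10$ ($D{\left(s \right)} = 3 - -7 = 3 + 7 = 10$)
$O = - \frac{1}{14}$ ($O = \frac{10}{-140} = 10 \left(- \frac{1}{140}\right) = - \frac{1}{14} \approx -0.071429$)
$g = - \frac{4}{115}$ ($g = \left(-4\right) \frac{1}{115} = - \frac{4}{115} \approx -0.034783$)
$O - 105 g = - \frac{1}{14} - - \frac{84}{23} = - \frac{1}{14} + \frac{84}{23} = \frac{1153}{322}$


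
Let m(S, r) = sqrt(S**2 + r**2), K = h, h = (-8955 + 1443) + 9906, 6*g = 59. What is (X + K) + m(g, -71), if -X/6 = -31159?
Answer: 189348 + sqrt(184957)/6 ≈ 1.8942e+5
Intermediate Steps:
X = 186954 (X = -6*(-31159) = 186954)
g = 59/6 (g = (1/6)*59 = 59/6 ≈ 9.8333)
h = 2394 (h = -7512 + 9906 = 2394)
K = 2394
(X + K) + m(g, -71) = (186954 + 2394) + sqrt((59/6)**2 + (-71)**2) = 189348 + sqrt(3481/36 + 5041) = 189348 + sqrt(184957/36) = 189348 + sqrt(184957)/6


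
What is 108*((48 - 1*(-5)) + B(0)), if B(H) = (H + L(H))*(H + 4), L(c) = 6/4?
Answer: 6372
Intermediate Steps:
L(c) = 3/2 (L(c) = 6*(¼) = 3/2)
B(H) = (4 + H)*(3/2 + H) (B(H) = (H + 3/2)*(H + 4) = (3/2 + H)*(4 + H) = (4 + H)*(3/2 + H))
108*((48 - 1*(-5)) + B(0)) = 108*((48 - 1*(-5)) + (6 + 0² + (11/2)*0)) = 108*((48 + 5) + (6 + 0 + 0)) = 108*(53 + 6) = 108*59 = 6372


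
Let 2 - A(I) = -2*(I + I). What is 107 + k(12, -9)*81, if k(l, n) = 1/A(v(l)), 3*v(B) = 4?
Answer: 2597/22 ≈ 118.05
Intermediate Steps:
v(B) = 4/3 (v(B) = (⅓)*4 = 4/3)
A(I) = 2 + 4*I (A(I) = 2 - (-2)*(I + I) = 2 - (-2)*2*I = 2 - (-4)*I = 2 + 4*I)
k(l, n) = 3/22 (k(l, n) = 1/(2 + 4*(4/3)) = 1/(2 + 16/3) = 1/(22/3) = 3/22)
107 + k(12, -9)*81 = 107 + (3/22)*81 = 107 + 243/22 = 2597/22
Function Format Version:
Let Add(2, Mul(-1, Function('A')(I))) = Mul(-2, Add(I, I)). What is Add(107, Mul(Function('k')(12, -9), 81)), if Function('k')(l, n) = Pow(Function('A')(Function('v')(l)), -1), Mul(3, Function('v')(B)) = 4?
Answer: Rational(2597, 22) ≈ 118.05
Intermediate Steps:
Function('v')(B) = Rational(4, 3) (Function('v')(B) = Mul(Rational(1, 3), 4) = Rational(4, 3))
Function('A')(I) = Add(2, Mul(4, I)) (Function('A')(I) = Add(2, Mul(-1, Mul(-2, Add(I, I)))) = Add(2, Mul(-1, Mul(-2, Mul(2, I)))) = Add(2, Mul(-1, Mul(-4, I))) = Add(2, Mul(4, I)))
Function('k')(l, n) = Rational(3, 22) (Function('k')(l, n) = Pow(Add(2, Mul(4, Rational(4, 3))), -1) = Pow(Add(2, Rational(16, 3)), -1) = Pow(Rational(22, 3), -1) = Rational(3, 22))
Add(107, Mul(Function('k')(12, -9), 81)) = Add(107, Mul(Rational(3, 22), 81)) = Add(107, Rational(243, 22)) = Rational(2597, 22)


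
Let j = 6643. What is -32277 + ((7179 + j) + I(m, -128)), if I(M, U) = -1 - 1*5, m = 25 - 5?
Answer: -18461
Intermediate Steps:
m = 20
I(M, U) = -6 (I(M, U) = -1 - 5 = -6)
-32277 + ((7179 + j) + I(m, -128)) = -32277 + ((7179 + 6643) - 6) = -32277 + (13822 - 6) = -32277 + 13816 = -18461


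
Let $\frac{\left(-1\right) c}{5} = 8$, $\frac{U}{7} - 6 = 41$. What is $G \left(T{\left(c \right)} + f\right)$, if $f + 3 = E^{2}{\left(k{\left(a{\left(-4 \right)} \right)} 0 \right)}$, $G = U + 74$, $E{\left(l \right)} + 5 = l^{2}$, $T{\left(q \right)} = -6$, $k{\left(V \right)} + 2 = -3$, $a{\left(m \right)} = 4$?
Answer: $6448$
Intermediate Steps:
$U = 329$ ($U = 42 + 7 \cdot 41 = 42 + 287 = 329$)
$c = -40$ ($c = \left(-5\right) 8 = -40$)
$k{\left(V \right)} = -5$ ($k{\left(V \right)} = -2 - 3 = -5$)
$E{\left(l \right)} = -5 + l^{2}$
$G = 403$ ($G = 329 + 74 = 403$)
$f = 22$ ($f = -3 + \left(-5 + \left(\left(-5\right) 0\right)^{2}\right)^{2} = -3 + \left(-5 + 0^{2}\right)^{2} = -3 + \left(-5 + 0\right)^{2} = -3 + \left(-5\right)^{2} = -3 + 25 = 22$)
$G \left(T{\left(c \right)} + f\right) = 403 \left(-6 + 22\right) = 403 \cdot 16 = 6448$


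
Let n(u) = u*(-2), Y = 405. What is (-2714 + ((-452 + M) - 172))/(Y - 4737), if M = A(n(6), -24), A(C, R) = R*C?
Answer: 1525/2166 ≈ 0.70406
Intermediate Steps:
n(u) = -2*u
A(C, R) = C*R
M = 288 (M = -2*6*(-24) = -12*(-24) = 288)
(-2714 + ((-452 + M) - 172))/(Y - 4737) = (-2714 + ((-452 + 288) - 172))/(405 - 4737) = (-2714 + (-164 - 172))/(-4332) = (-2714 - 336)*(-1/4332) = -3050*(-1/4332) = 1525/2166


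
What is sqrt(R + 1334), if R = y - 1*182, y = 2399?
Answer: sqrt(3551) ≈ 59.590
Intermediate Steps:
R = 2217 (R = 2399 - 1*182 = 2399 - 182 = 2217)
sqrt(R + 1334) = sqrt(2217 + 1334) = sqrt(3551)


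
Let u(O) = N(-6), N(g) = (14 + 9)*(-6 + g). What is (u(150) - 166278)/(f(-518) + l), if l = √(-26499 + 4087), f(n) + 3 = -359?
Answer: 5024379/12788 + 27759*I*√5603/12788 ≈ 392.9 + 162.48*I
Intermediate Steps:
N(g) = -138 + 23*g (N(g) = 23*(-6 + g) = -138 + 23*g)
u(O) = -276 (u(O) = -138 + 23*(-6) = -138 - 138 = -276)
f(n) = -362 (f(n) = -3 - 359 = -362)
l = 2*I*√5603 (l = √(-22412) = 2*I*√5603 ≈ 149.71*I)
(u(150) - 166278)/(f(-518) + l) = (-276 - 166278)/(-362 + 2*I*√5603) = -166554/(-362 + 2*I*√5603)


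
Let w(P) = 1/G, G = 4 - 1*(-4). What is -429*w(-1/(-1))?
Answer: -429/8 ≈ -53.625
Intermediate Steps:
G = 8 (G = 4 + 4 = 8)
w(P) = ⅛ (w(P) = 1/8 = ⅛)
-429*w(-1/(-1)) = -429*⅛ = -429/8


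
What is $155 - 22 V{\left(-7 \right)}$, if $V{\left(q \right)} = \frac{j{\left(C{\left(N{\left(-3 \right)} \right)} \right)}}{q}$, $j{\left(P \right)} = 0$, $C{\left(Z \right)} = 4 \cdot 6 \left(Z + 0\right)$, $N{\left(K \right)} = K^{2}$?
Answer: $155$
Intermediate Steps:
$C{\left(Z \right)} = 24 Z$
$V{\left(q \right)} = 0$ ($V{\left(q \right)} = \frac{0}{q} = 0$)
$155 - 22 V{\left(-7 \right)} = 155 - 0 = 155 + 0 = 155$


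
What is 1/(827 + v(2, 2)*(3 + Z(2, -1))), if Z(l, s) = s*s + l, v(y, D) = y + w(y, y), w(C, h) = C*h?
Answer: 1/863 ≈ 0.0011587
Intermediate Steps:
v(y, D) = y + y² (v(y, D) = y + y*y = y + y²)
Z(l, s) = l + s² (Z(l, s) = s² + l = l + s²)
1/(827 + v(2, 2)*(3 + Z(2, -1))) = 1/(827 + (2*(1 + 2))*(3 + (2 + (-1)²))) = 1/(827 + (2*3)*(3 + (2 + 1))) = 1/(827 + 6*(3 + 3)) = 1/(827 + 6*6) = 1/(827 + 36) = 1/863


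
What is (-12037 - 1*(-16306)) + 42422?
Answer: 46691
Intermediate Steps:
(-12037 - 1*(-16306)) + 42422 = (-12037 + 16306) + 42422 = 4269 + 42422 = 46691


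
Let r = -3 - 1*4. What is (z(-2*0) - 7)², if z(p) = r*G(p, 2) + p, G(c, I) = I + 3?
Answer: 1764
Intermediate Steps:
r = -7 (r = -3 - 4 = -7)
G(c, I) = 3 + I
z(p) = -35 + p (z(p) = -7*(3 + 2) + p = -7*5 + p = -35 + p)
(z(-2*0) - 7)² = ((-35 - 2*0) - 7)² = ((-35 + 0) - 7)² = (-35 - 7)² = (-42)² = 1764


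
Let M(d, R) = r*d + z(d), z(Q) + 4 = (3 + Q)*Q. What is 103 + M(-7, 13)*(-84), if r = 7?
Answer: 2203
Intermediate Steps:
z(Q) = -4 + Q*(3 + Q) (z(Q) = -4 + (3 + Q)*Q = -4 + Q*(3 + Q))
M(d, R) = -4 + d**2 + 10*d (M(d, R) = 7*d + (-4 + d**2 + 3*d) = -4 + d**2 + 10*d)
103 + M(-7, 13)*(-84) = 103 + (-4 + (-7)**2 + 10*(-7))*(-84) = 103 + (-4 + 49 - 70)*(-84) = 103 - 25*(-84) = 103 + 2100 = 2203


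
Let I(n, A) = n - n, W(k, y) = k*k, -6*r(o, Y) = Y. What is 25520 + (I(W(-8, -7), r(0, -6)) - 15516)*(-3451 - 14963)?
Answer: 285737144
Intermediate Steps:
r(o, Y) = -Y/6
W(k, y) = k²
I(n, A) = 0
25520 + (I(W(-8, -7), r(0, -6)) - 15516)*(-3451 - 14963) = 25520 + (0 - 15516)*(-3451 - 14963) = 25520 - 15516*(-18414) = 25520 + 285711624 = 285737144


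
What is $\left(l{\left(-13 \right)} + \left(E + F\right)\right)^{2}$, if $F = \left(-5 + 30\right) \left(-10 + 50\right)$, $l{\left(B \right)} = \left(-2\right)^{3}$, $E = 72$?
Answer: $1132096$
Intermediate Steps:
$l{\left(B \right)} = -8$
$F = 1000$ ($F = 25 \cdot 40 = 1000$)
$\left(l{\left(-13 \right)} + \left(E + F\right)\right)^{2} = \left(-8 + \left(72 + 1000\right)\right)^{2} = \left(-8 + 1072\right)^{2} = 1064^{2} = 1132096$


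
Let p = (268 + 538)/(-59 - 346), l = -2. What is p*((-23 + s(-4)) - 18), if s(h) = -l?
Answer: 10478/135 ≈ 77.615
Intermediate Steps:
p = -806/405 (p = 806/(-405) = 806*(-1/405) = -806/405 ≈ -1.9901)
s(h) = 2 (s(h) = -1*(-2) = 2)
p*((-23 + s(-4)) - 18) = -806*((-23 + 2) - 18)/405 = -806*(-21 - 18)/405 = -806/405*(-39) = 10478/135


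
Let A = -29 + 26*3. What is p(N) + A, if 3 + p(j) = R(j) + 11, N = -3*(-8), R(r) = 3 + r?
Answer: 84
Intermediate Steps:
N = 24
p(j) = 11 + j (p(j) = -3 + ((3 + j) + 11) = -3 + (14 + j) = 11 + j)
A = 49 (A = -29 + 78 = 49)
p(N) + A = (11 + 24) + 49 = 35 + 49 = 84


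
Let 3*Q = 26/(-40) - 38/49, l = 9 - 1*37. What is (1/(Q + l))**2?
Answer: 8643600/7008536089 ≈ 0.0012333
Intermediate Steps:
l = -28 (l = 9 - 37 = -28)
Q = -1397/2940 (Q = (26/(-40) - 38/49)/3 = (26*(-1/40) - 38*1/49)/3 = (-13/20 - 38/49)/3 = (1/3)*(-1397/980) = -1397/2940 ≈ -0.47517)
(1/(Q + l))**2 = (1/(-1397/2940 - 28))**2 = (1/(-83717/2940))**2 = (-2940/83717)**2 = 8643600/7008536089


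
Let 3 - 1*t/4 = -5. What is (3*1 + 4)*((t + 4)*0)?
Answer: 0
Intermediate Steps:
t = 32 (t = 12 - 4*(-5) = 12 + 20 = 32)
(3*1 + 4)*((t + 4)*0) = (3*1 + 4)*((32 + 4)*0) = (3 + 4)*(36*0) = 7*0 = 0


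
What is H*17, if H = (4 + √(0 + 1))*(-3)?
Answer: -255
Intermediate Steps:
H = -15 (H = (4 + √1)*(-3) = (4 + 1)*(-3) = 5*(-3) = -15)
H*17 = -15*17 = -255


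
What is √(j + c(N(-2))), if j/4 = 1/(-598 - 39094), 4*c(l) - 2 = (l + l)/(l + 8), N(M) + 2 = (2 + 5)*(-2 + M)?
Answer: 6*√391095199/109153 ≈ 1.0871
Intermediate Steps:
N(M) = -16 + 7*M (N(M) = -2 + (2 + 5)*(-2 + M) = -2 + 7*(-2 + M) = -2 + (-14 + 7*M) = -16 + 7*M)
c(l) = ½ + l/(2*(8 + l)) (c(l) = ½ + ((l + l)/(l + 8))/4 = ½ + ((2*l)/(8 + l))/4 = ½ + (2*l/(8 + l))/4 = ½ + l/(2*(8 + l)))
j = -1/9923 (j = 4/(-598 - 39094) = 4/(-39692) = 4*(-1/39692) = -1/9923 ≈ -0.00010078)
√(j + c(N(-2))) = √(-1/9923 + (4 + (-16 + 7*(-2)))/(8 + (-16 + 7*(-2)))) = √(-1/9923 + (4 + (-16 - 14))/(8 + (-16 - 14))) = √(-1/9923 + (4 - 30)/(8 - 30)) = √(-1/9923 - 26/(-22)) = √(-1/9923 - 1/22*(-26)) = √(-1/9923 + 13/11) = √(128988/109153) = 6*√391095199/109153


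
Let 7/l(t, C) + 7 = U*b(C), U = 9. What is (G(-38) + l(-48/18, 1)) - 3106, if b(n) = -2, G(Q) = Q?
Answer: -78607/25 ≈ -3144.3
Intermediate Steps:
l(t, C) = -7/25 (l(t, C) = 7/(-7 + 9*(-2)) = 7/(-7 - 18) = 7/(-25) = 7*(-1/25) = -7/25)
(G(-38) + l(-48/18, 1)) - 3106 = (-38 - 7/25) - 3106 = -957/25 - 3106 = -78607/25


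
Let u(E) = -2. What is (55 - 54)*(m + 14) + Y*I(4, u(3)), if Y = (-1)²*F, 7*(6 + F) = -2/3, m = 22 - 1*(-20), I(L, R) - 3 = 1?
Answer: 664/21 ≈ 31.619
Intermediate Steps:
I(L, R) = 4 (I(L, R) = 3 + 1 = 4)
m = 42 (m = 22 + 20 = 42)
F = -128/21 (F = -6 + (-2/3)/7 = -6 + (-2*⅓)/7 = -6 + (⅐)*(-⅔) = -6 - 2/21 = -128/21 ≈ -6.0952)
Y = -128/21 (Y = (-1)²*(-128/21) = 1*(-128/21) = -128/21 ≈ -6.0952)
(55 - 54)*(m + 14) + Y*I(4, u(3)) = (55 - 54)*(42 + 14) - 128/21*4 = 1*56 - 512/21 = 56 - 512/21 = 664/21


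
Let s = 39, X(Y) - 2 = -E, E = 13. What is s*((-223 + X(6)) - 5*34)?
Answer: -15756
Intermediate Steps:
X(Y) = -11 (X(Y) = 2 - 1*13 = 2 - 13 = -11)
s*((-223 + X(6)) - 5*34) = 39*((-223 - 11) - 5*34) = 39*(-234 - 170) = 39*(-404) = -15756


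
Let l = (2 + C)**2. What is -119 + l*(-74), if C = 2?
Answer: -1303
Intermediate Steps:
l = 16 (l = (2 + 2)**2 = 4**2 = 16)
-119 + l*(-74) = -119 + 16*(-74) = -119 - 1184 = -1303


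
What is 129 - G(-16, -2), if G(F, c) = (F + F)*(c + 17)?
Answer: 609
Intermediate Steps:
G(F, c) = 2*F*(17 + c) (G(F, c) = (2*F)*(17 + c) = 2*F*(17 + c))
129 - G(-16, -2) = 129 - 2*(-16)*(17 - 2) = 129 - 2*(-16)*15 = 129 - 1*(-480) = 129 + 480 = 609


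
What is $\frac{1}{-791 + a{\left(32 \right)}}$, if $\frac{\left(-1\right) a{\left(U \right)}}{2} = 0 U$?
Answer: $- \frac{1}{791} \approx -0.0012642$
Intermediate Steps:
$a{\left(U \right)} = 0$ ($a{\left(U \right)} = - 2 \cdot 0 U = \left(-2\right) 0 = 0$)
$\frac{1}{-791 + a{\left(32 \right)}} = \frac{1}{-791 + 0} = \frac{1}{-791} = - \frac{1}{791}$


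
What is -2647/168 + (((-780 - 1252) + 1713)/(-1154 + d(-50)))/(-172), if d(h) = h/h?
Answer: -131249011/8329272 ≈ -15.758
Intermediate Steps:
d(h) = 1
-2647/168 + (((-780 - 1252) + 1713)/(-1154 + d(-50)))/(-172) = -2647/168 + (((-780 - 1252) + 1713)/(-1154 + 1))/(-172) = -2647*1/168 + ((-2032 + 1713)/(-1153))*(-1/172) = -2647/168 - 319*(-1/1153)*(-1/172) = -2647/168 + (319/1153)*(-1/172) = -2647/168 - 319/198316 = -131249011/8329272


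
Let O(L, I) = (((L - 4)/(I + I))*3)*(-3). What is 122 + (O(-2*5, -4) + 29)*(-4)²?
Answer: 334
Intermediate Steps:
O(L, I) = -9*(-4 + L)/(2*I) (O(L, I) = (((-4 + L)/((2*I)))*3)*(-3) = (((-4 + L)*(1/(2*I)))*3)*(-3) = (((-4 + L)/(2*I))*3)*(-3) = (3*(-4 + L)/(2*I))*(-3) = -9*(-4 + L)/(2*I))
122 + (O(-2*5, -4) + 29)*(-4)² = 122 + ((9/2)*(4 - (-2)*5)/(-4) + 29)*(-4)² = 122 + ((9/2)*(-¼)*(4 - 1*(-10)) + 29)*16 = 122 + ((9/2)*(-¼)*(4 + 10) + 29)*16 = 122 + ((9/2)*(-¼)*14 + 29)*16 = 122 + (-63/4 + 29)*16 = 122 + (53/4)*16 = 122 + 212 = 334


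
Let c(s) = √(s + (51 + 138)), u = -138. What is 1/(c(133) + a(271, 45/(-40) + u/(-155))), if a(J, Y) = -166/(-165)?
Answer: -13695/4369447 + 27225*√322/8738894 ≈ 0.052769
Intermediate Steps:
a(J, Y) = 166/165 (a(J, Y) = -166*(-1/165) = 166/165)
c(s) = √(189 + s) (c(s) = √(s + 189) = √(189 + s))
1/(c(133) + a(271, 45/(-40) + u/(-155))) = 1/(√(189 + 133) + 166/165) = 1/(√322 + 166/165) = 1/(166/165 + √322)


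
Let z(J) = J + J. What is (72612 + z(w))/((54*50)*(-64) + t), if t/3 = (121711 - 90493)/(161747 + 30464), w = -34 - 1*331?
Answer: -6908255551/16606983573 ≈ -0.41599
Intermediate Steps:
w = -365 (w = -34 - 331 = -365)
z(J) = 2*J
t = 93654/192211 (t = 3*((121711 - 90493)/(161747 + 30464)) = 3*(31218/192211) = 93654/192211 ≈ 0.48725)
(72612 + z(w))/((54*50)*(-64) + t) = (72612 + 2*(-365))/((54*50)*(-64) + 93654/192211) = (72612 - 730)/(2700*(-64) + 93654/192211) = 71882/(-172800 + 93654/192211) = 71882/(-33213967146/192211) = 71882*(-192211/33213967146) = -6908255551/16606983573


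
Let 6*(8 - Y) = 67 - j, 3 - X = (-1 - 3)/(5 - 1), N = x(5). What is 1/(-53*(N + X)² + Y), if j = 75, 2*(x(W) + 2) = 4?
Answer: -3/2516 ≈ -0.0011924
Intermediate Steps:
x(W) = 0 (x(W) = -2 + (½)*4 = -2 + 2 = 0)
N = 0
X = 4 (X = 3 - (-1 - 3)/(5 - 1) = 3 - (-4)/4 = 3 - 1*(-1) = 3 + 1 = 4)
Y = 28/3 (Y = 8 - (67 - 1*75)/6 = 8 - (67 - 75)/6 = 8 - ⅙*(-8) = 8 + 4/3 = 28/3 ≈ 9.3333)
1/(-53*(N + X)² + Y) = 1/(-53*(0 + 4)² + 28/3) = 1/(-53*4² + 28/3) = 1/(-53*16 + 28/3) = 1/(-848 + 28/3) = 1/(-2516/3) = -3/2516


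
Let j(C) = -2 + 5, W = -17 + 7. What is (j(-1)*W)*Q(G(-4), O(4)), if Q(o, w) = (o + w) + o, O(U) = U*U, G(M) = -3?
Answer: -300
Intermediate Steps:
O(U) = U²
W = -10
Q(o, w) = w + 2*o
j(C) = 3
(j(-1)*W)*Q(G(-4), O(4)) = (3*(-10))*(4² + 2*(-3)) = -30*(16 - 6) = -30*10 = -300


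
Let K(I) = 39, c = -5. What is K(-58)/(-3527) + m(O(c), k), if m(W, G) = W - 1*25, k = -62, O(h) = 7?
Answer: -63525/3527 ≈ -18.011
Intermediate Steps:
m(W, G) = -25 + W (m(W, G) = W - 25 = -25 + W)
K(-58)/(-3527) + m(O(c), k) = 39/(-3527) + (-25 + 7) = 39*(-1/3527) - 18 = -39/3527 - 18 = -63525/3527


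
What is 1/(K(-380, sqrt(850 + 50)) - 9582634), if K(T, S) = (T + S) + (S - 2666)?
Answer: -1/9585620 ≈ -1.0432e-7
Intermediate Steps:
K(T, S) = -2666 + T + 2*S (K(T, S) = (S + T) + (-2666 + S) = -2666 + T + 2*S)
1/(K(-380, sqrt(850 + 50)) - 9582634) = 1/((-2666 - 380 + 2*sqrt(850 + 50)) - 9582634) = 1/((-2666 - 380 + 2*sqrt(900)) - 9582634) = 1/((-2666 - 380 + 2*30) - 9582634) = 1/((-2666 - 380 + 60) - 9582634) = 1/(-2986 - 9582634) = 1/(-9585620) = -1/9585620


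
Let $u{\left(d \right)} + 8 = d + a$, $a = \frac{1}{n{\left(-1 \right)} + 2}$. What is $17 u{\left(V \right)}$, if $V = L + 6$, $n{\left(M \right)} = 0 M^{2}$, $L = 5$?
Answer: $\frac{119}{2} \approx 59.5$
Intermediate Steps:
$n{\left(M \right)} = 0$
$V = 11$ ($V = 5 + 6 = 11$)
$a = \frac{1}{2}$ ($a = \frac{1}{0 + 2} = \frac{1}{2} \approx 0.5$)
$u{\left(d \right)} = - \frac{15}{2} + d$ ($u{\left(d \right)} = -8 + \left(d + \frac{1}{2}\right) = -8 + \left(\frac{1}{2} + d\right) = - \frac{15}{2} + d$)
$17 u{\left(V \right)} = 17 \left(- \frac{15}{2} + 11\right) = 17 \cdot \frac{7}{2} = \frac{119}{2}$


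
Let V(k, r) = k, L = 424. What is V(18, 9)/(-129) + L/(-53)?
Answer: -350/43 ≈ -8.1395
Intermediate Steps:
V(18, 9)/(-129) + L/(-53) = 18/(-129) + 424/(-53) = 18*(-1/129) + 424*(-1/53) = -6/43 - 8 = -350/43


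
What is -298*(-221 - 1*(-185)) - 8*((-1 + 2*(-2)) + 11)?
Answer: 10680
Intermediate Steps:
-298*(-221 - 1*(-185)) - 8*((-1 + 2*(-2)) + 11) = -298*(-221 + 185) - 8*((-1 - 4) + 11) = -298*(-36) - 8*(-5 + 11) = 10728 - 8*6 = 10728 - 48 = 10680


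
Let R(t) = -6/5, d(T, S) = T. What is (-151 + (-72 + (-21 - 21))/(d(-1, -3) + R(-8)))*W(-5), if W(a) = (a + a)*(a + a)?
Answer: -109100/11 ≈ -9918.2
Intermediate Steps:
W(a) = 4*a² (W(a) = (2*a)*(2*a) = 4*a²)
R(t) = -6/5 (R(t) = -6*⅕ = -6/5)
(-151 + (-72 + (-21 - 21))/(d(-1, -3) + R(-8)))*W(-5) = (-151 + (-72 + (-21 - 21))/(-1 - 6/5))*(4*(-5)²) = (-151 + (-72 - 42)/(-11/5))*(4*25) = (-151 - 114*(-5/11))*100 = (-151 + 570/11)*100 = -1091/11*100 = -109100/11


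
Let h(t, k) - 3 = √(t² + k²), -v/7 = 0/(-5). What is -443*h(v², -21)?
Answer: -10632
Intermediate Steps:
v = 0 (v = -0/(-5) = -0*(-1)/5 = -7*0 = 0)
h(t, k) = 3 + √(k² + t²) (h(t, k) = 3 + √(t² + k²) = 3 + √(k² + t²))
-443*h(v², -21) = -443*(3 + √((-21)² + (0²)²)) = -443*(3 + √(441 + 0²)) = -443*(3 + √(441 + 0)) = -443*(3 + √441) = -443*(3 + 21) = -443*24 = -10632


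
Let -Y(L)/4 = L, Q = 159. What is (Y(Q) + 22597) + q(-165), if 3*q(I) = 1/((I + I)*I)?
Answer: 3587329351/163350 ≈ 21961.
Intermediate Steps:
q(I) = 1/(6*I²) (q(I) = (1/((I + I)*I))/3 = (1/(((2*I))*I))/3 = ((1/(2*I))/I)/3 = (1/(2*I²))/3 = 1/(6*I²))
Y(L) = -4*L
(Y(Q) + 22597) + q(-165) = (-4*159 + 22597) + (⅙)/(-165)² = (-636 + 22597) + (⅙)*(1/27225) = 21961 + 1/163350 = 3587329351/163350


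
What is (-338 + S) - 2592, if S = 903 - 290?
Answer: -2317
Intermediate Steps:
S = 613
(-338 + S) - 2592 = (-338 + 613) - 2592 = 275 - 2592 = -2317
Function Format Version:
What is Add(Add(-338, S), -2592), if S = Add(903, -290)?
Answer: -2317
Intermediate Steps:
S = 613
Add(Add(-338, S), -2592) = Add(Add(-338, 613), -2592) = Add(275, -2592) = -2317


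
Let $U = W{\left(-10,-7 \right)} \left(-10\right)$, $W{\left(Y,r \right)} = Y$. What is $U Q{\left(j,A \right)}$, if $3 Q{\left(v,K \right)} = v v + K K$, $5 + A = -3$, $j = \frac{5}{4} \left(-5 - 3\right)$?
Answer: $\frac{16400}{3} \approx 5466.7$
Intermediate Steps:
$j = -10$ ($j = 5 \cdot \frac{1}{4} \left(-8\right) = \frac{5}{4} \left(-8\right) = -10$)
$A = -8$ ($A = -5 - 3 = -8$)
$Q{\left(v,K \right)} = \frac{K^{2}}{3} + \frac{v^{2}}{3}$ ($Q{\left(v,K \right)} = \frac{v v + K K}{3} = \frac{v^{2} + K^{2}}{3} = \frac{K^{2} + v^{2}}{3} = \frac{K^{2}}{3} + \frac{v^{2}}{3}$)
$U = 100$ ($U = \left(-10\right) \left(-10\right) = 100$)
$U Q{\left(j,A \right)} = 100 \left(\frac{\left(-8\right)^{2}}{3} + \frac{\left(-10\right)^{2}}{3}\right) = 100 \left(\frac{1}{3} \cdot 64 + \frac{1}{3} \cdot 100\right) = 100 \left(\frac{64}{3} + \frac{100}{3}\right) = 100 \cdot \frac{164}{3} = \frac{16400}{3}$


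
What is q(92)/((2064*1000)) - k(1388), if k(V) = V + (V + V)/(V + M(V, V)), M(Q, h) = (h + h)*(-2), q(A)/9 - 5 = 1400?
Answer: -572688671/412800 ≈ -1387.3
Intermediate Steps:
q(A) = 12645 (q(A) = 45 + 9*1400 = 45 + 12600 = 12645)
M(Q, h) = -4*h (M(Q, h) = (2*h)*(-2) = -4*h)
k(V) = -⅔ + V (k(V) = V + (V + V)/(V - 4*V) = V + (2*V)/((-3*V)) = V + (2*V)*(-1/(3*V)) = V - ⅔ = -⅔ + V)
q(92)/((2064*1000)) - k(1388) = 12645/((2064*1000)) - (-⅔ + 1388) = 12645/2064000 - 1*4162/3 = 12645*(1/2064000) - 4162/3 = 843/137600 - 4162/3 = -572688671/412800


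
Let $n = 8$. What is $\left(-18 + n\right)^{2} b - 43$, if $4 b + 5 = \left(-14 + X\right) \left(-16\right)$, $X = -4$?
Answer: $7032$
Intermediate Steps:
$b = \frac{283}{4}$ ($b = - \frac{5}{4} + \frac{\left(-14 - 4\right) \left(-16\right)}{4} = - \frac{5}{4} + \frac{\left(-18\right) \left(-16\right)}{4} = - \frac{5}{4} + \frac{1}{4} \cdot 288 = - \frac{5}{4} + 72 = \frac{283}{4} \approx 70.75$)
$\left(-18 + n\right)^{2} b - 43 = \left(-18 + 8\right)^{2} \cdot \frac{283}{4} - 43 = \left(-10\right)^{2} \cdot \frac{283}{4} - 43 = 100 \cdot \frac{283}{4} - 43 = 7075 - 43 = 7032$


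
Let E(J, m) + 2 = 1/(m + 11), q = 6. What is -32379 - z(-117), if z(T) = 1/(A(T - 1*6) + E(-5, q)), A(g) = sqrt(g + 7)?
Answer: -1120733766/34613 + 578*I*sqrt(29)/34613 ≈ -32379.0 + 0.089926*I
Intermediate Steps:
E(J, m) = -2 + 1/(11 + m) (E(J, m) = -2 + 1/(m + 11) = -2 + 1/(11 + m))
A(g) = sqrt(7 + g)
z(T) = 1/(-33/17 + sqrt(1 + T)) (z(T) = 1/(sqrt(7 + (T - 1*6)) + (-21 - 2*6)/(11 + 6)) = 1/(sqrt(7 + (T - 6)) + (-21 - 12)/17) = 1/(sqrt(7 + (-6 + T)) + (1/17)*(-33)) = 1/(sqrt(1 + T) - 33/17) = 1/(-33/17 + sqrt(1 + T)))
-32379 - z(-117) = -32379 - 17/(-33 + 17*sqrt(1 - 117)) = -32379 - 17/(-33 + 17*sqrt(-116)) = -32379 - 17/(-33 + 17*(2*I*sqrt(29))) = -32379 - 17/(-33 + 34*I*sqrt(29))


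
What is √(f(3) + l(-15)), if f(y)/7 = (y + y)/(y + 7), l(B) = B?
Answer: 3*I*√30/5 ≈ 3.2863*I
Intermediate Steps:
f(y) = 14*y/(7 + y) (f(y) = 7*((y + y)/(y + 7)) = 7*((2*y)/(7 + y)) = 7*(2*y/(7 + y)) = 14*y/(7 + y))
√(f(3) + l(-15)) = √(14*3/(7 + 3) - 15) = √(14*3/10 - 15) = √(14*3*(⅒) - 15) = √(21/5 - 15) = √(-54/5) = 3*I*√30/5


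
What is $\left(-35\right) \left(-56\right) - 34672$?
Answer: $-32712$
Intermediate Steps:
$\left(-35\right) \left(-56\right) - 34672 = 1960 - 34672 = -32712$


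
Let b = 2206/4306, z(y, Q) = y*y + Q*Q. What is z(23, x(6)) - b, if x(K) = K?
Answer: 1215342/2153 ≈ 564.49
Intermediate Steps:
z(y, Q) = Q² + y² (z(y, Q) = y² + Q² = Q² + y²)
b = 1103/2153 (b = 2206*(1/4306) = 1103/2153 ≈ 0.51231)
z(23, x(6)) - b = (6² + 23²) - 1*1103/2153 = (36 + 529) - 1103/2153 = 565 - 1103/2153 = 1215342/2153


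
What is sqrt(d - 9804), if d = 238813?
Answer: sqrt(229009) ≈ 478.55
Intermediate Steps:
sqrt(d - 9804) = sqrt(238813 - 9804) = sqrt(229009)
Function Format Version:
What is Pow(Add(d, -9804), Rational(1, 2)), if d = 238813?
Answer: Pow(229009, Rational(1, 2)) ≈ 478.55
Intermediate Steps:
Pow(Add(d, -9804), Rational(1, 2)) = Pow(Add(238813, -9804), Rational(1, 2)) = Pow(229009, Rational(1, 2))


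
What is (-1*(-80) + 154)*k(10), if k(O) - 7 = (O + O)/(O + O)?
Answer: 1872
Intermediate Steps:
k(O) = 8 (k(O) = 7 + (O + O)/(O + O) = 7 + (2*O)/((2*O)) = 7 + (2*O)*(1/(2*O)) = 7 + 1 = 8)
(-1*(-80) + 154)*k(10) = (-1*(-80) + 154)*8 = (80 + 154)*8 = 234*8 = 1872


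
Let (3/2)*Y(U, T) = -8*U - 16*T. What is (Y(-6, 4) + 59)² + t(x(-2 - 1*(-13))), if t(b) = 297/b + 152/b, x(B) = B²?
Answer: 2548066/1089 ≈ 2339.8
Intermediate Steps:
Y(U, T) = -32*T/3 - 16*U/3 (Y(U, T) = 2*(-8*U - 16*T)/3 = 2*(-16*T - 8*U)/3 = -32*T/3 - 16*U/3)
t(b) = 449/b
(Y(-6, 4) + 59)² + t(x(-2 - 1*(-13))) = ((-32/3*4 - 16/3*(-6)) + 59)² + 449/((-2 - 1*(-13))²) = ((-128/3 + 32) + 59)² + 449/((-2 + 13)²) = (-32/3 + 59)² + 449/(11²) = (145/3)² + 449/121 = 21025/9 + 449*(1/121) = 21025/9 + 449/121 = 2548066/1089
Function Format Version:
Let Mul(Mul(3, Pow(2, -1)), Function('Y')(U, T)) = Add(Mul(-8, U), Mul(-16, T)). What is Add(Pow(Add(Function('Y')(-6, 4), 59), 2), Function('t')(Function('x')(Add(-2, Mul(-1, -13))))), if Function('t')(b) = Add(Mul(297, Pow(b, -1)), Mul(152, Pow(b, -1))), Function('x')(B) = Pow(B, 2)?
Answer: Rational(2548066, 1089) ≈ 2339.8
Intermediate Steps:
Function('Y')(U, T) = Add(Mul(Rational(-32, 3), T), Mul(Rational(-16, 3), U)) (Function('Y')(U, T) = Mul(Rational(2, 3), Add(Mul(-8, U), Mul(-16, T))) = Mul(Rational(2, 3), Add(Mul(-16, T), Mul(-8, U))) = Add(Mul(Rational(-32, 3), T), Mul(Rational(-16, 3), U)))
Function('t')(b) = Mul(449, Pow(b, -1))
Add(Pow(Add(Function('Y')(-6, 4), 59), 2), Function('t')(Function('x')(Add(-2, Mul(-1, -13))))) = Add(Pow(Add(Add(Mul(Rational(-32, 3), 4), Mul(Rational(-16, 3), -6)), 59), 2), Mul(449, Pow(Pow(Add(-2, Mul(-1, -13)), 2), -1))) = Add(Pow(Add(Add(Rational(-128, 3), 32), 59), 2), Mul(449, Pow(Pow(Add(-2, 13), 2), -1))) = Add(Pow(Add(Rational(-32, 3), 59), 2), Mul(449, Pow(Pow(11, 2), -1))) = Add(Pow(Rational(145, 3), 2), Mul(449, Pow(121, -1))) = Add(Rational(21025, 9), Mul(449, Rational(1, 121))) = Add(Rational(21025, 9), Rational(449, 121)) = Rational(2548066, 1089)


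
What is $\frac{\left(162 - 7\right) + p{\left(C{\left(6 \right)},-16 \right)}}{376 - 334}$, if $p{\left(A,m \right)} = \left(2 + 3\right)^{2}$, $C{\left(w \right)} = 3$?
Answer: $\frac{30}{7} \approx 4.2857$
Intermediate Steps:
$p{\left(A,m \right)} = 25$ ($p{\left(A,m \right)} = 5^{2} = 25$)
$\frac{\left(162 - 7\right) + p{\left(C{\left(6 \right)},-16 \right)}}{376 - 334} = \frac{\left(162 - 7\right) + 25}{376 - 334} = \frac{155 + 25}{42} = 180 \cdot \frac{1}{42} = \frac{30}{7}$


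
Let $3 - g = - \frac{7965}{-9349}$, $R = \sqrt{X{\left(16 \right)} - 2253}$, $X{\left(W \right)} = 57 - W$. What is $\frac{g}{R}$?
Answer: $- \frac{10041 i \sqrt{553}}{5169997} \approx - 0.045672 i$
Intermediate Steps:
$R = 2 i \sqrt{553}$ ($R = \sqrt{\left(57 - 16\right) - 2253} = \sqrt{41 - 2253} = \sqrt{-2212} = 2 i \sqrt{553} \approx 47.032 i$)
$g = \frac{20082}{9349}$ ($g = 3 - - \frac{7965}{-9349} = 3 - \left(-7965\right) \left(- \frac{1}{9349}\right) = 3 - \frac{7965}{9349} = \frac{20082}{9349} \approx 2.148$)
$\frac{g}{R} = \frac{20082}{9349 \cdot 2 i \sqrt{553}} = \frac{20082 \left(- \frac{i \sqrt{553}}{1106}\right)}{9349} = - \frac{10041 i \sqrt{553}}{5169997}$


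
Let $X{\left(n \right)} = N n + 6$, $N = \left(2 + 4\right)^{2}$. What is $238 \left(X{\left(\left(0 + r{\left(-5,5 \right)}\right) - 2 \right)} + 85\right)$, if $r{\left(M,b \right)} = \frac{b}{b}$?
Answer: $13090$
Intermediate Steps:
$N = 36$ ($N = 6^{2} = 36$)
$r{\left(M,b \right)} = 1$
$X{\left(n \right)} = 6 + 36 n$ ($X{\left(n \right)} = 36 n + 6 = 6 + 36 n$)
$238 \left(X{\left(\left(0 + r{\left(-5,5 \right)}\right) - 2 \right)} + 85\right) = 238 \left(\left(6 + 36 \left(\left(0 + 1\right) - 2\right)\right) + 85\right) = 238 \left(\left(6 + 36 \left(1 - 2\right)\right) + 85\right) = 238 \left(\left(6 + 36 \left(-1\right)\right) + 85\right) = 238 \left(\left(6 - 36\right) + 85\right) = 238 \left(-30 + 85\right) = 238 \cdot 55 = 13090$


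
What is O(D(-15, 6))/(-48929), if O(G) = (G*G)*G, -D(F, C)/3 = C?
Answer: 5832/48929 ≈ 0.11919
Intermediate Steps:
D(F, C) = -3*C
O(G) = G³ (O(G) = G²*G = G³)
O(D(-15, 6))/(-48929) = (-3*6)³/(-48929) = (-18)³*(-1/48929) = -5832*(-1/48929) = 5832/48929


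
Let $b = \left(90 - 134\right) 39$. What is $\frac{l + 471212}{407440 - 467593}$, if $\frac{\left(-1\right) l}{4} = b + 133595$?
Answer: $\frac{18768}{20051} \approx 0.93601$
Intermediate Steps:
$b = -1716$ ($b = \left(-44\right) 39 = -1716$)
$l = -527516$ ($l = - 4 \left(-1716 + 133595\right) = \left(-4\right) 131879 = -527516$)
$\frac{l + 471212}{407440 - 467593} = \frac{-527516 + 471212}{407440 - 467593} = - \frac{56304}{-60153} = \left(-56304\right) \left(- \frac{1}{60153}\right) = \frac{18768}{20051}$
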